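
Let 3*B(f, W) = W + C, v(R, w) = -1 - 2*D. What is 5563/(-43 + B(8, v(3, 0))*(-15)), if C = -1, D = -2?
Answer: -5563/53 ≈ -104.96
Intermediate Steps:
v(R, w) = 3 (v(R, w) = -1 - 2*(-2) = -1 + 4 = 3)
B(f, W) = -1/3 + W/3 (B(f, W) = (W - 1)/3 = (-1 + W)/3 = -1/3 + W/3)
5563/(-43 + B(8, v(3, 0))*(-15)) = 5563/(-43 + (-1/3 + (1/3)*3)*(-15)) = 5563/(-43 + (-1/3 + 1)*(-15)) = 5563/(-43 + (2/3)*(-15)) = 5563/(-43 - 10) = 5563/(-53) = 5563*(-1/53) = -5563/53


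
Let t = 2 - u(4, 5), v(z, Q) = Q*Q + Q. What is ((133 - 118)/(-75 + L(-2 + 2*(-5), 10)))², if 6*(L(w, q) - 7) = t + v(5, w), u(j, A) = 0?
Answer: 2025/18769 ≈ 0.10789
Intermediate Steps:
v(z, Q) = Q + Q² (v(z, Q) = Q² + Q = Q + Q²)
t = 2 (t = 2 - 1*0 = 2 + 0 = 2)
L(w, q) = 22/3 + w*(1 + w)/6 (L(w, q) = 7 + (2 + w*(1 + w))/6 = 7 + (⅓ + w*(1 + w)/6) = 22/3 + w*(1 + w)/6)
((133 - 118)/(-75 + L(-2 + 2*(-5), 10)))² = ((133 - 118)/(-75 + (22/3 + (-2 + 2*(-5))*(1 + (-2 + 2*(-5)))/6)))² = (15/(-75 + (22/3 + (-2 - 10)*(1 + (-2 - 10))/6)))² = (15/(-75 + (22/3 + (⅙)*(-12)*(1 - 12))))² = (15/(-75 + (22/3 + (⅙)*(-12)*(-11))))² = (15/(-75 + (22/3 + 22)))² = (15/(-75 + 88/3))² = (15/(-137/3))² = (15*(-3/137))² = (-45/137)² = 2025/18769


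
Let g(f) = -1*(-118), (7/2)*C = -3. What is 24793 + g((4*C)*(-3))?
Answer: 24911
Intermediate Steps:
C = -6/7 (C = (2/7)*(-3) = -6/7 ≈ -0.85714)
g(f) = 118
24793 + g((4*C)*(-3)) = 24793 + 118 = 24911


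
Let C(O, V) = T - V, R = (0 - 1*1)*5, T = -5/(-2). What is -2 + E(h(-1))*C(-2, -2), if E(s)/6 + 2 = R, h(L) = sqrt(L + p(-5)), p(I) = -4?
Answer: -191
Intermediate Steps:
T = 5/2 (T = -5*(-1/2) = 5/2 ≈ 2.5000)
R = -5 (R = (0 - 1)*5 = -1*5 = -5)
h(L) = sqrt(-4 + L) (h(L) = sqrt(L - 4) = sqrt(-4 + L))
C(O, V) = 5/2 - V
E(s) = -42 (E(s) = -12 + 6*(-5) = -12 - 30 = -42)
-2 + E(h(-1))*C(-2, -2) = -2 - 42*(5/2 - 1*(-2)) = -2 - 42*(5/2 + 2) = -2 - 42*9/2 = -2 - 189 = -191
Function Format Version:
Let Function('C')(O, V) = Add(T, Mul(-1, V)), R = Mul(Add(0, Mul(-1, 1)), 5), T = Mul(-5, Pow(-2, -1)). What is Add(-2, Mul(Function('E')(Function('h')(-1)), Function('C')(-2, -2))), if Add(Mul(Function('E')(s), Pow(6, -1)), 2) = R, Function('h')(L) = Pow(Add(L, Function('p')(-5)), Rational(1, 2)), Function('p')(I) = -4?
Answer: -191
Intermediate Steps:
T = Rational(5, 2) (T = Mul(-5, Rational(-1, 2)) = Rational(5, 2) ≈ 2.5000)
R = -5 (R = Mul(Add(0, -1), 5) = Mul(-1, 5) = -5)
Function('h')(L) = Pow(Add(-4, L), Rational(1, 2)) (Function('h')(L) = Pow(Add(L, -4), Rational(1, 2)) = Pow(Add(-4, L), Rational(1, 2)))
Function('C')(O, V) = Add(Rational(5, 2), Mul(-1, V))
Function('E')(s) = -42 (Function('E')(s) = Add(-12, Mul(6, -5)) = Add(-12, -30) = -42)
Add(-2, Mul(Function('E')(Function('h')(-1)), Function('C')(-2, -2))) = Add(-2, Mul(-42, Add(Rational(5, 2), Mul(-1, -2)))) = Add(-2, Mul(-42, Add(Rational(5, 2), 2))) = Add(-2, Mul(-42, Rational(9, 2))) = Add(-2, -189) = -191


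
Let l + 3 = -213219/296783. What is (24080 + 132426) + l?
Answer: 46447216630/296783 ≈ 1.5650e+5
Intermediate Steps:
l = -1103568/296783 (l = -3 - 213219/296783 = -1103568/296783 ≈ -3.7184)
(24080 + 132426) + l = (24080 + 132426) - 1103568/296783 = 156506 - 1103568/296783 = 46447216630/296783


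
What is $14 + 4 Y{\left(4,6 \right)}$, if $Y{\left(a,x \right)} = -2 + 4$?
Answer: $22$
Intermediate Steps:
$Y{\left(a,x \right)} = 2$
$14 + 4 Y{\left(4,6 \right)} = 14 + 4 \cdot 2 = 14 + 8 = 22$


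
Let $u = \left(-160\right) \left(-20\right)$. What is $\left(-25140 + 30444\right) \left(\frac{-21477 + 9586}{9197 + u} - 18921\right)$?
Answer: $- \frac{4917741504}{49} \approx -1.0036 \cdot 10^{8}$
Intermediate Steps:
$u = 3200$
$\left(-25140 + 30444\right) \left(\frac{-21477 + 9586}{9197 + u} - 18921\right) = \left(-25140 + 30444\right) \left(\frac{-21477 + 9586}{9197 + 3200} - 18921\right) = 5304 \left(- \frac{11891}{12397} - 18921\right) = 5304 \left(\left(-11891\right) \frac{1}{12397} - 18921\right) = 5304 \left(- \frac{47}{49} - 18921\right) = 5304 \left(- \frac{927176}{49}\right) = - \frac{4917741504}{49}$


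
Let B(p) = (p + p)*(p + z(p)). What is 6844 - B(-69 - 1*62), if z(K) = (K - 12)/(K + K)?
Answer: -27335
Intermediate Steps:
z(K) = (-12 + K)/(2*K) (z(K) = (-12 + K)/((2*K)) = (-12 + K)*(1/(2*K)) = (-12 + K)/(2*K))
B(p) = 2*p*(p + (-12 + p)/(2*p)) (B(p) = (p + p)*(p + (-12 + p)/(2*p)) = (2*p)*(p + (-12 + p)/(2*p)) = 2*p*(p + (-12 + p)/(2*p)))
6844 - B(-69 - 1*62) = 6844 - (-12 + (-69 - 1*62) + 2*(-69 - 1*62)²) = 6844 - (-12 + (-69 - 62) + 2*(-69 - 62)²) = 6844 - (-12 - 131 + 2*(-131)²) = 6844 - (-12 - 131 + 2*17161) = 6844 - (-12 - 131 + 34322) = 6844 - 1*34179 = 6844 - 34179 = -27335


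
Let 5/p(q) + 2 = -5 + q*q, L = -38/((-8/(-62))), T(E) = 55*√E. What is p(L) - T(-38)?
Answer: 20/346893 - 55*I*√38 ≈ 5.7655e-5 - 339.04*I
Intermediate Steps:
L = -589/2 (L = -38/((-8*(-1/62))) = -38/4/31 = -38*31/4 = -589/2 ≈ -294.50)
p(q) = 5/(-7 + q²) (p(q) = 5/(-2 + (-5 + q*q)) = 5/(-2 + (-5 + q²)) = 5/(-7 + q²))
p(L) - T(-38) = 5/(-7 + (-589/2)²) - 55*√(-38) = 5/(-7 + 346921/4) - 55*I*√38 = 5/(346893/4) - 55*I*√38 = 5*(4/346893) - 55*I*√38 = 20/346893 - 55*I*√38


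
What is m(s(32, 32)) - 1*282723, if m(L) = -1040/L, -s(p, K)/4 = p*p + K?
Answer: -74638807/264 ≈ -2.8272e+5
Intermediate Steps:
s(p, K) = -4*K - 4*p² (s(p, K) = -4*(p*p + K) = -4*(p² + K) = -4*(K + p²) = -4*K - 4*p²)
m(s(32, 32)) - 1*282723 = -1040/(-4*32 - 4*32²) - 1*282723 = -1040/(-128 - 4*1024) - 282723 = -1040/(-128 - 4096) - 282723 = -1040/(-4224) - 282723 = -1040*(-1/4224) - 282723 = 65/264 - 282723 = -74638807/264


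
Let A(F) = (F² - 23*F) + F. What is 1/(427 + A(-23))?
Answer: 1/1462 ≈ 0.00068399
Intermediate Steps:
A(F) = F² - 22*F
1/(427 + A(-23)) = 1/(427 - 23*(-22 - 23)) = 1/(427 - 23*(-45)) = 1/(427 + 1035) = 1/1462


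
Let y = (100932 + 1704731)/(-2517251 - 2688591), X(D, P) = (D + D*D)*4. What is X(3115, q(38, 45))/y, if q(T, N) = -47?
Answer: -202118689753120/1805663 ≈ -1.1194e+8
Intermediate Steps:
X(D, P) = 4*D + 4*D**2 (X(D, P) = (D + D**2)*4 = 4*D + 4*D**2)
y = -1805663/5205842 (y = 1805663/(-5205842) = 1805663*(-1/5205842) = -1805663/5205842 ≈ -0.34685)
X(3115, q(38, 45))/y = (4*3115*(1 + 3115))/(-1805663/5205842) = (4*3115*3116)*(-5205842/1805663) = 38825360*(-5205842/1805663) = -202118689753120/1805663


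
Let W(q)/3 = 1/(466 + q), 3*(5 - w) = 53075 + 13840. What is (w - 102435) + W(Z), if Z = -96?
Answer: -46151947/370 ≈ -1.2474e+5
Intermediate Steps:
w = -22300 (w = 5 - (53075 + 13840)/3 = 5 - 1/3*66915 = 5 - 22305 = -22300)
W(q) = 3/(466 + q)
(w - 102435) + W(Z) = (-22300 - 102435) + 3/(466 - 96) = -124735 + 3/370 = -46151947/370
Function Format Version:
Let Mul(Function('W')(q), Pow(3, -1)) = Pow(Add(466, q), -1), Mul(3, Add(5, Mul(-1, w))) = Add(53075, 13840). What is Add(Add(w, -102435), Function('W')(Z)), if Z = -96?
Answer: Rational(-46151947, 370) ≈ -1.2474e+5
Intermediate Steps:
w = -22300 (w = Add(5, Mul(Rational(-1, 3), Add(53075, 13840))) = Add(5, Mul(Rational(-1, 3), 66915)) = Add(5, -22305) = -22300)
Function('W')(q) = Mul(3, Pow(Add(466, q), -1))
Add(Add(w, -102435), Function('W')(Z)) = Add(Add(-22300, -102435), Mul(3, Pow(Add(466, -96), -1))) = Add(-124735, Mul(3, Pow(370, -1))) = Add(-124735, Mul(3, Rational(1, 370))) = Add(-124735, Rational(3, 370)) = Rational(-46151947, 370)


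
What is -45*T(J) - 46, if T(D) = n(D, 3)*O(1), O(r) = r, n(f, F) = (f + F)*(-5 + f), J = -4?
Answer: -451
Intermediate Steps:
n(f, F) = (-5 + f)*(F + f) (n(f, F) = (F + f)*(-5 + f) = (-5 + f)*(F + f))
T(D) = -15 + D**2 - 2*D (T(D) = (D**2 - 5*3 - 5*D + 3*D)*1 = (D**2 - 15 - 5*D + 3*D)*1 = (-15 + D**2 - 2*D)*1 = -15 + D**2 - 2*D)
-45*T(J) - 46 = -45*(-15 + (-4)**2 - 2*(-4)) - 46 = -45*(-15 + 16 + 8) - 46 = -45*9 - 46 = -405 - 46 = -451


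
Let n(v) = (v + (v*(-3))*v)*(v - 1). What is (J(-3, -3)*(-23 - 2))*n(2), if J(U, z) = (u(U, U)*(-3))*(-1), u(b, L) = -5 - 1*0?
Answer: -3750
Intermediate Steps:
u(b, L) = -5 (u(b, L) = -5 + 0 = -5)
J(U, z) = -15 (J(U, z) = -5*(-3)*(-1) = 15*(-1) = -15)
n(v) = (-1 + v)*(v - 3*v²) (n(v) = (v + (-3*v)*v)*(-1 + v) = (v - 3*v²)*(-1 + v) = (-1 + v)*(v - 3*v²))
(J(-3, -3)*(-23 - 2))*n(2) = (-15*(-23 - 2))*(2*(-1 - 3*2² + 4*2)) = (-15*(-25))*(2*(-1 - 3*4 + 8)) = 375*(2*(-1 - 12 + 8)) = 375*(2*(-5)) = 375*(-10) = -3750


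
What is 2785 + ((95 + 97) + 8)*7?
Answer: 4185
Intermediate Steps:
2785 + ((95 + 97) + 8)*7 = 2785 + (192 + 8)*7 = 2785 + 200*7 = 2785 + 1400 = 4185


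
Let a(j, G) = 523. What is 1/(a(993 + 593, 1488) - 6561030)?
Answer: -1/6560507 ≈ -1.5243e-7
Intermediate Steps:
1/(a(993 + 593, 1488) - 6561030) = 1/(523 - 6561030) = 1/(-6560507) = -1/6560507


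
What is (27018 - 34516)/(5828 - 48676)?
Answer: 3749/21424 ≈ 0.17499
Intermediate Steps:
(27018 - 34516)/(5828 - 48676) = -7498/(-42848) = -7498*(-1/42848) = 3749/21424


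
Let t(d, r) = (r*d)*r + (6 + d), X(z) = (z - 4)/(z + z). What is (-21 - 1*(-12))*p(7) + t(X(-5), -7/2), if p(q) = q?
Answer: -1803/40 ≈ -45.075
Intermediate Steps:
X(z) = (-4 + z)/(2*z) (X(z) = (-4 + z)/((2*z)) = (-4 + z)*(1/(2*z)) = (-4 + z)/(2*z))
t(d, r) = 6 + d + d*r² (t(d, r) = (d*r)*r + (6 + d) = d*r² + (6 + d) = 6 + d + d*r²)
(-21 - 1*(-12))*p(7) + t(X(-5), -7/2) = (-21 - 1*(-12))*7 + (6 + (½)*(-4 - 5)/(-5) + ((½)*(-4 - 5)/(-5))*(-7/2)²) = (-21 + 12)*7 + (6 + (½)*(-⅕)*(-9) + ((½)*(-⅕)*(-9))*(-7*½)²) = -9*7 + (6 + 9/10 + 9*(-7/2)²/10) = -63 + (6 + 9/10 + (9/10)*(49/4)) = -63 + (6 + 9/10 + 441/40) = -63 + 717/40 = -1803/40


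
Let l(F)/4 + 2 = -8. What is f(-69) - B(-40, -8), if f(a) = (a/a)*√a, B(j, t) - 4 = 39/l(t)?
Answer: -121/40 + I*√69 ≈ -3.025 + 8.3066*I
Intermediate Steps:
l(F) = -40 (l(F) = -8 + 4*(-8) = -8 - 32 = -40)
B(j, t) = 121/40 (B(j, t) = 4 + 39/(-40) = 4 + 39*(-1/40) = 4 - 39/40 = 121/40)
f(a) = √a (f(a) = 1*√a = √a)
f(-69) - B(-40, -8) = √(-69) - 1*121/40 = I*√69 - 121/40 = -121/40 + I*√69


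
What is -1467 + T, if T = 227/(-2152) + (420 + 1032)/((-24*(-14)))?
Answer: -22035379/15064 ≈ -1462.8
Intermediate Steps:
T = 63509/15064 (T = 227*(-1/2152) + 1452/336 = -227/2152 + 1452*(1/336) = -227/2152 + 121/28 = 63509/15064 ≈ 4.2159)
-1467 + T = -1467 + 63509/15064 = -22035379/15064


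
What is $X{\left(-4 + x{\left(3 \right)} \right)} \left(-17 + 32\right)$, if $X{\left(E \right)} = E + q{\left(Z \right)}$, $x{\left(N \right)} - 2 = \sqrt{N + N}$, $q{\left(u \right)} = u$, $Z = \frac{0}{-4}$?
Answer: $-30 + 15 \sqrt{6} \approx 6.7423$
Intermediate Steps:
$Z = 0$ ($Z = 0 \left(- \frac{1}{4}\right) = 0$)
$x{\left(N \right)} = 2 + \sqrt{2} \sqrt{N}$ ($x{\left(N \right)} = 2 + \sqrt{N + N} = 2 + \sqrt{2 N} = 2 + \sqrt{2} \sqrt{N}$)
$X{\left(E \right)} = E$ ($X{\left(E \right)} = E + 0 = E$)
$X{\left(-4 + x{\left(3 \right)} \right)} \left(-17 + 32\right) = \left(-4 + \left(2 + \sqrt{2} \sqrt{3}\right)\right) \left(-17 + 32\right) = \left(-4 + \left(2 + \sqrt{6}\right)\right) 15 = \left(-2 + \sqrt{6}\right) 15 = -30 + 15 \sqrt{6}$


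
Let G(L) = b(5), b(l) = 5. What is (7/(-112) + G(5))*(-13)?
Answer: -1027/16 ≈ -64.188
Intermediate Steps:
G(L) = 5
(7/(-112) + G(5))*(-13) = (7/(-112) + 5)*(-13) = (7*(-1/112) + 5)*(-13) = (-1/16 + 5)*(-13) = (79/16)*(-13) = -1027/16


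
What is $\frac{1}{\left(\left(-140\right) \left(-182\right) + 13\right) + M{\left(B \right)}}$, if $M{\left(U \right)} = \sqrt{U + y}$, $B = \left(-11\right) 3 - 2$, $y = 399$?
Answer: $\frac{1961}{49991745} - \frac{2 \sqrt{91}}{649892685} \approx 3.9197 \cdot 10^{-5}$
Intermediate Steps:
$B = -35$ ($B = -33 - 2 = -35$)
$M{\left(U \right)} = \sqrt{399 + U}$ ($M{\left(U \right)} = \sqrt{U + 399} = \sqrt{399 + U}$)
$\frac{1}{\left(\left(-140\right) \left(-182\right) + 13\right) + M{\left(B \right)}} = \frac{1}{\left(\left(-140\right) \left(-182\right) + 13\right) + \sqrt{399 - 35}} = \frac{1}{\left(25480 + 13\right) + \sqrt{364}} = \frac{1}{25493 + 2 \sqrt{91}}$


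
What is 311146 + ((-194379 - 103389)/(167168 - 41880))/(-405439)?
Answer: 1975646474412355/6349580179 ≈ 3.1115e+5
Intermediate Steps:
311146 + ((-194379 - 103389)/(167168 - 41880))/(-405439) = 311146 - 297768/125288*(-1/405439) = 311146 - 297768*1/125288*(-1/405439) = 311146 - 37221/15661*(-1/405439) = 311146 + 37221/6349580179 = 1975646474412355/6349580179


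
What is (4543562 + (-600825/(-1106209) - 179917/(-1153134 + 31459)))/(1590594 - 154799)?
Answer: 5637684316959713678/1781544457956784625 ≈ 3.1645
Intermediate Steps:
(4543562 + (-600825/(-1106209) - 179917/(-1153134 + 31459)))/(1590594 - 154799) = (4543562 + (-600825*(-1/1106209) - 179917/(-1121675)))/1435795 = (4543562 + (600825/1106209 - 179917*(-1/1121675)))*(1/1435795) = (4543562 + (600825/1106209 + 179917/1121675))*(1/1435795) = (4543562 + 872956186528/1240806980075)*(1/1435795) = (5637684316959713678/1240806980075)*(1/1435795) = 5637684316959713678/1781544457956784625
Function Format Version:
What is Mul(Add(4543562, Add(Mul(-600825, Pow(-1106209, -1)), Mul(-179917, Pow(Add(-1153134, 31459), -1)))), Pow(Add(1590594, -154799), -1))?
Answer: Rational(5637684316959713678, 1781544457956784625) ≈ 3.1645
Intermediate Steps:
Mul(Add(4543562, Add(Mul(-600825, Pow(-1106209, -1)), Mul(-179917, Pow(Add(-1153134, 31459), -1)))), Pow(Add(1590594, -154799), -1)) = Mul(Add(4543562, Add(Mul(-600825, Rational(-1, 1106209)), Mul(-179917, Pow(-1121675, -1)))), Pow(1435795, -1)) = Mul(Add(4543562, Add(Rational(600825, 1106209), Mul(-179917, Rational(-1, 1121675)))), Rational(1, 1435795)) = Mul(Add(4543562, Add(Rational(600825, 1106209), Rational(179917, 1121675))), Rational(1, 1435795)) = Mul(Add(4543562, Rational(872956186528, 1240806980075)), Rational(1, 1435795)) = Mul(Rational(5637684316959713678, 1240806980075), Rational(1, 1435795)) = Rational(5637684316959713678, 1781544457956784625)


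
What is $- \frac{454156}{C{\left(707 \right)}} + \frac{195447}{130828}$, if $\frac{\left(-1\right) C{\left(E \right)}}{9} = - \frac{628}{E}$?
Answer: $- \frac{10501558599833}{184859964} \approx -56808.0$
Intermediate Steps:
$C{\left(E \right)} = \frac{5652}{E}$ ($C{\left(E \right)} = - 9 \left(- \frac{628}{E}\right) = \frac{5652}{E}$)
$- \frac{454156}{C{\left(707 \right)}} + \frac{195447}{130828} = - \frac{454156}{5652 \cdot \frac{1}{707}} + \frac{195447}{130828} = - \frac{454156}{5652 \cdot \frac{1}{707}} + 195447 \cdot \frac{1}{130828} = - \frac{454156}{\frac{5652}{707}} + \frac{195447}{130828} = \left(-454156\right) \frac{707}{5652} + \frac{195447}{130828} = - \frac{80272073}{1413} + \frac{195447}{130828} = - \frac{10501558599833}{184859964}$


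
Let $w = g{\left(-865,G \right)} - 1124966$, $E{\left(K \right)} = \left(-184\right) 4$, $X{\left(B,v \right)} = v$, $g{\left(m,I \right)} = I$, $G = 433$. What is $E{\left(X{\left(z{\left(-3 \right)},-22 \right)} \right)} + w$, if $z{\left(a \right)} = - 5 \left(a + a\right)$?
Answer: $-1125269$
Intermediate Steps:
$z{\left(a \right)} = - 10 a$ ($z{\left(a \right)} = - 5 \cdot 2 a = - 10 a$)
$E{\left(K \right)} = -736$
$w = -1124533$ ($w = 433 - 1124966 = -1124533$)
$E{\left(X{\left(z{\left(-3 \right)},-22 \right)} \right)} + w = -736 - 1124533 = -1125269$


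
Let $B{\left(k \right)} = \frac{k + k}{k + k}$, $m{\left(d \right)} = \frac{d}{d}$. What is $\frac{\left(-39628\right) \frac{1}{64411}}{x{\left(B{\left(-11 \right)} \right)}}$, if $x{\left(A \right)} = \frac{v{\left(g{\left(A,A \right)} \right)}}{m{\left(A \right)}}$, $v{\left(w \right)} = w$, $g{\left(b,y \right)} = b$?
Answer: $- \frac{39628}{64411} \approx -0.61524$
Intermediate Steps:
$m{\left(d \right)} = 1$
$B{\left(k \right)} = 1$ ($B{\left(k \right)} = \frac{2 k}{2 k} = 2 k \frac{1}{2 k} = 1$)
$x{\left(A \right)} = A$ ($x{\left(A \right)} = \frac{A}{1} = A 1 = A$)
$\frac{\left(-39628\right) \frac{1}{64411}}{x{\left(B{\left(-11 \right)} \right)}} = \frac{\left(-39628\right) \frac{1}{64411}}{1} = \left(-39628\right) \frac{1}{64411} \cdot 1 = \left(- \frac{39628}{64411}\right) 1 = - \frac{39628}{64411}$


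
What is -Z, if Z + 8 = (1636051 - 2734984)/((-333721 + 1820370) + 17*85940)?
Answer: 8226655/982543 ≈ 8.3728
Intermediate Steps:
Z = -8226655/982543 (Z = -8 + (1636051 - 2734984)/((-333721 + 1820370) + 17*85940) = -8 - 1098933/(1486649 + 1460980) = -8 - 1098933/2947629 = -8 - 1098933*1/2947629 = -8 - 366311/982543 = -8226655/982543 ≈ -8.3728)
-Z = -1*(-8226655/982543) = 8226655/982543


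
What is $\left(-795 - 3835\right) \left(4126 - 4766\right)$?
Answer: $2963200$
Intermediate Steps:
$\left(-795 - 3835\right) \left(4126 - 4766\right) = \left(-4630\right) \left(-640\right) = 2963200$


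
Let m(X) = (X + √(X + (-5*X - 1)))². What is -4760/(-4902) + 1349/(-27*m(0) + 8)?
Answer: 3389699/85785 ≈ 39.514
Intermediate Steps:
m(X) = (X + √(-1 - 4*X))² (m(X) = (X + √(X + (-1 - 5*X)))² = (X + √(-1 - 4*X))²)
-4760/(-4902) + 1349/(-27*m(0) + 8) = -4760/(-4902) + 1349/(-27*(0 + √(-1 - 4*0))² + 8) = -4760*(-1/4902) + 1349/(-27*(0 + √(-1 + 0))² + 8) = 2380/2451 + 1349/(-27*(0 + √(-1))² + 8) = 2380/2451 + 1349/(-27*(0 + I)² + 8) = 2380/2451 + 1349/(-27*I² + 8) = 2380/2451 + 1349/(-27*(-1) + 8) = 2380/2451 + 1349/(27 + 8) = 2380/2451 + 1349/35 = 3389699/85785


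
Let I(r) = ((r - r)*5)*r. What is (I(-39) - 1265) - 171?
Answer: -1436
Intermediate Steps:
I(r) = 0 (I(r) = (0*5)*r = 0*r = 0)
(I(-39) - 1265) - 171 = (0 - 1265) - 171 = -1265 - 171 = -1436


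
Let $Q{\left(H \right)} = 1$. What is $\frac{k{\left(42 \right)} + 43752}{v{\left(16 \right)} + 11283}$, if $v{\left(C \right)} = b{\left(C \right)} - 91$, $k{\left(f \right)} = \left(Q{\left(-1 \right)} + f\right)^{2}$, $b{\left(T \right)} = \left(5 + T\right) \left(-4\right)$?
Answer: $\frac{45601}{11108} \approx 4.1052$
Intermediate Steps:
$b{\left(T \right)} = -20 - 4 T$
$k{\left(f \right)} = \left(1 + f\right)^{2}$
$v{\left(C \right)} = -111 - 4 C$ ($v{\left(C \right)} = \left(-20 - 4 C\right) - 91 = -111 - 4 C$)
$\frac{k{\left(42 \right)} + 43752}{v{\left(16 \right)} + 11283} = \frac{\left(1 + 42\right)^{2} + 43752}{\left(-111 - 64\right) + 11283} = \frac{43^{2} + 43752}{\left(-111 - 64\right) + 11283} = \frac{1849 + 43752}{-175 + 11283} = \frac{45601}{11108}$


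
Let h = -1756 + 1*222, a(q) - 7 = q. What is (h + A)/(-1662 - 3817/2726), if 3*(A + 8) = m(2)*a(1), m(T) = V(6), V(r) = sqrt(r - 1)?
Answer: 4203492/4534429 - 21808*sqrt(5)/13603287 ≈ 0.92343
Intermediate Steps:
a(q) = 7 + q
V(r) = sqrt(-1 + r)
m(T) = sqrt(5) (m(T) = sqrt(-1 + 6) = sqrt(5))
h = -1534 (h = -1756 + 222 = -1534)
A = -8 + 8*sqrt(5)/3 (A = -8 + (sqrt(5)*(7 + 1))/3 = -8 + (sqrt(5)*8)/3 = -8 + (8*sqrt(5))/3 = -8 + 8*sqrt(5)/3 ≈ -2.0372)
(h + A)/(-1662 - 3817/2726) = (-1534 + (-8 + 8*sqrt(5)/3))/(-1662 - 3817/2726) = (-1542 + 8*sqrt(5)/3)/(-1662 - 3817*1/2726) = (-1542 + 8*sqrt(5)/3)/(-1662 - 3817/2726) = (-1542 + 8*sqrt(5)/3)/(-4534429/2726) = (-1542 + 8*sqrt(5)/3)*(-2726/4534429) = 4203492/4534429 - 21808*sqrt(5)/13603287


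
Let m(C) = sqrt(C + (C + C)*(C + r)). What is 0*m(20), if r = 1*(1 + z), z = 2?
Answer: 0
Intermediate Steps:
r = 3 (r = 1*(1 + 2) = 1*3 = 3)
m(C) = sqrt(C + 2*C*(3 + C)) (m(C) = sqrt(C + (C + C)*(C + 3)) = sqrt(C + (2*C)*(3 + C)) = sqrt(C + 2*C*(3 + C)))
0*m(20) = 0*sqrt(20*(7 + 2*20)) = 0*sqrt(20*(7 + 40)) = 0*sqrt(20*47) = 0*sqrt(940) = 0*(2*sqrt(235)) = 0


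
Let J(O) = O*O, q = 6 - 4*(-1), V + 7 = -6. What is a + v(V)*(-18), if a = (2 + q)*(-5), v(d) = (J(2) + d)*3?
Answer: 426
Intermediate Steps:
V = -13 (V = -7 - 6 = -13)
q = 10 (q = 6 + 4 = 10)
J(O) = O²
v(d) = 12 + 3*d (v(d) = (2² + d)*3 = (4 + d)*3 = 12 + 3*d)
a = -60 (a = (2 + 10)*(-5) = 12*(-5) = -60)
a + v(V)*(-18) = -60 + (12 + 3*(-13))*(-18) = -60 + (12 - 39)*(-18) = -60 - 27*(-18) = -60 + 486 = 426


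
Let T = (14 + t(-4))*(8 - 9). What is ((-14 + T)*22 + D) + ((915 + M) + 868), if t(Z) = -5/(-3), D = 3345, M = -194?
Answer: 12844/3 ≈ 4281.3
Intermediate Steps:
t(Z) = 5/3 (t(Z) = -5*(-1/3) = 5/3)
T = -47/3 (T = (14 + 5/3)*(8 - 9) = (47/3)*(-1) = -47/3 ≈ -15.667)
((-14 + T)*22 + D) + ((915 + M) + 868) = ((-14 - 47/3)*22 + 3345) + ((915 - 194) + 868) = (-89/3*22 + 3345) + (721 + 868) = (-1958/3 + 3345) + 1589 = 8077/3 + 1589 = 12844/3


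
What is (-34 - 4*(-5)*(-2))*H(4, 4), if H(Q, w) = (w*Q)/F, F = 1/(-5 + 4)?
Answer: 1184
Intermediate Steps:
F = -1 (F = 1/(-1) = -1)
H(Q, w) = -Q*w (H(Q, w) = (w*Q)/(-1) = (Q*w)*(-1) = -Q*w)
(-34 - 4*(-5)*(-2))*H(4, 4) = (-34 - 4*(-5)*(-2))*(-1*4*4) = (-34 + 20*(-2))*(-16) = (-34 - 40)*(-16) = -74*(-16) = 1184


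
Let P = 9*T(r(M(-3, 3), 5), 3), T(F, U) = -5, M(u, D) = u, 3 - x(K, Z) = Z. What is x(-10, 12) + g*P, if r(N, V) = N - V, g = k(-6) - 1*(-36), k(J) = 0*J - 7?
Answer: -1314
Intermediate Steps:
x(K, Z) = 3 - Z
k(J) = -7 (k(J) = 0 - 7 = -7)
g = 29 (g = -7 - 1*(-36) = -7 + 36 = 29)
P = -45 (P = 9*(-5) = -45)
x(-10, 12) + g*P = (3 - 1*12) + 29*(-45) = (3 - 12) - 1305 = -9 - 1305 = -1314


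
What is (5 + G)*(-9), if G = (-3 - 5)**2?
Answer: -621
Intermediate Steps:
G = 64 (G = (-8)**2 = 64)
(5 + G)*(-9) = (5 + 64)*(-9) = 69*(-9) = -621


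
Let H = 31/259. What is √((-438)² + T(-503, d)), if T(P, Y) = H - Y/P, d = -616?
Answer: √3255976171373849/130277 ≈ 438.00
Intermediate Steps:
H = 31/259 (H = 31*(1/259) = 31/259 ≈ 0.11969)
T(P, Y) = 31/259 - Y/P
√((-438)² + T(-503, d)) = √((-438)² + (31/259 - 1*(-616)/(-503))) = √(191844 + (31/259 - 1*(-616)*(-1/503))) = √(191844 + (31/259 - 616/503)) = √(191844 - 143951/130277) = √(24992716837/130277) = √3255976171373849/130277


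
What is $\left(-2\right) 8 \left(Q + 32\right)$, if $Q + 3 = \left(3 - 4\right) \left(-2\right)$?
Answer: $-496$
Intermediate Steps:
$Q = -1$ ($Q = -3 + \left(3 - 4\right) \left(-2\right) = -3 - -2 = -3 + 2 = -1$)
$\left(-2\right) 8 \left(Q + 32\right) = \left(-2\right) 8 \left(-1 + 32\right) = \left(-16\right) 31 = -496$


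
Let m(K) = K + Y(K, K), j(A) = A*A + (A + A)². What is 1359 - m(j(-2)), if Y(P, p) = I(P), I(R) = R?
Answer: 1319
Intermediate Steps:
j(A) = 5*A² (j(A) = A² + (2*A)² = A² + 4*A² = 5*A²)
Y(P, p) = P
m(K) = 2*K (m(K) = K + K = 2*K)
1359 - m(j(-2)) = 1359 - 2*5*(-2)² = 1359 - 2*5*4 = 1359 - 2*20 = 1359 - 1*40 = 1359 - 40 = 1319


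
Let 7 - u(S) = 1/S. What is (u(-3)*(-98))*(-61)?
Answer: 131516/3 ≈ 43839.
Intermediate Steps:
u(S) = 7 - 1/S
(u(-3)*(-98))*(-61) = ((7 - 1/(-3))*(-98))*(-61) = ((7 - 1*(-1/3))*(-98))*(-61) = ((7 + 1/3)*(-98))*(-61) = ((22/3)*(-98))*(-61) = -2156/3*(-61) = 131516/3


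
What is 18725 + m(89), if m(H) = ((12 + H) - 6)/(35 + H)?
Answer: 2321995/124 ≈ 18726.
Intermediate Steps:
m(H) = (6 + H)/(35 + H)
18725 + m(89) = 18725 + (6 + 89)/(35 + 89) = 18725 + 95/124 = 2321995/124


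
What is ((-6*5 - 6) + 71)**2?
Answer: 1225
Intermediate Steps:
((-6*5 - 6) + 71)**2 = ((-30 - 6) + 71)**2 = (-36 + 71)**2 = 35**2 = 1225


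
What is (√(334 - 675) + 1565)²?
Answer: (1565 + I*√341)² ≈ 2.4489e+6 + 5.78e+4*I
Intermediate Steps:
(√(334 - 675) + 1565)² = (√(-341) + 1565)² = (I*√341 + 1565)² = (1565 + I*√341)²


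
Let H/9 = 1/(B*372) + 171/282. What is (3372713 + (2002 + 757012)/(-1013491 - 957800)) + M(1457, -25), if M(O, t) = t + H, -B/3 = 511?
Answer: 404084249664808169/119810561172 ≈ 3.3727e+6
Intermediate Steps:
B = -1533 (B = -3*511 = -1533)
H = 16252819/2978108 (H = 9*(1/(-1533*372) + 171/282) = 9*(-1/1533*1/372 + 171*(1/282)) = 9*(-1/570276 + 57/94) = 9*(16252819/26802972) = 16252819/2978108 ≈ 5.4574)
M(O, t) = 16252819/2978108 + t (M(O, t) = t + 16252819/2978108 = 16252819/2978108 + t)
(3372713 + (2002 + 757012)/(-1013491 - 957800)) + M(1457, -25) = (3372713 + (2002 + 757012)/(-1013491 - 957800)) + (16252819/2978108 - 25) = (3372713 + 759014/(-1971291)) - 58199881/2978108 = (3372713 + 759014*(-1/1971291)) - 58199881/2978108 = (3372713 - 759014/1971291) - 58199881/2978108 = 6648598023469/1971291 - 58199881/2978108 = 404084249664808169/119810561172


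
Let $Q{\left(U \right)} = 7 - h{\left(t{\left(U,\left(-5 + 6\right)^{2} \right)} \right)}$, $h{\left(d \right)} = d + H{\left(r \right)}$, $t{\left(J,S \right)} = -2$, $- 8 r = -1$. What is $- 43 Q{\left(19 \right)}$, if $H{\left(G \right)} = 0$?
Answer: $-387$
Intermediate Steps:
$r = \frac{1}{8}$ ($r = \left(- \frac{1}{8}\right) \left(-1\right) = \frac{1}{8} \approx 0.125$)
$h{\left(d \right)} = d$ ($h{\left(d \right)} = d + 0 = d$)
$Q{\left(U \right)} = 9$ ($Q{\left(U \right)} = 7 - -2 = 7 + 2 = 9$)
$- 43 Q{\left(19 \right)} = \left(-43\right) 9 = -387$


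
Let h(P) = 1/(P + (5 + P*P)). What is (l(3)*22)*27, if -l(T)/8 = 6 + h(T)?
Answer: -489456/17 ≈ -28792.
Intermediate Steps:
h(P) = 1/(5 + P + P²) (h(P) = 1/(P + (5 + P²)) = 1/(5 + P + P²))
l(T) = -48 - 8/(5 + T + T²) (l(T) = -8*(6 + 1/(5 + T + T²)) = -48 - 8/(5 + T + T²))
(l(3)*22)*27 = ((8*(-31 - 6*3 - 6*3²)/(5 + 3 + 3²))*22)*27 = ((8*(-31 - 18 - 6*9)/(5 + 3 + 9))*22)*27 = ((8*(-31 - 18 - 54)/17)*22)*27 = ((8*(1/17)*(-103))*22)*27 = -824/17*22*27 = -18128/17*27 = -489456/17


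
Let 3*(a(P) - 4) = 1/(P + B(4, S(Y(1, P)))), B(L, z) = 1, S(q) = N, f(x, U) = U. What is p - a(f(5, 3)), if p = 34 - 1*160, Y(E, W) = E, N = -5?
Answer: -1561/12 ≈ -130.08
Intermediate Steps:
S(q) = -5
a(P) = 4 + 1/(3*(1 + P)) (a(P) = 4 + 1/(3*(P + 1)) = 4 + 1/(3*(1 + P)))
p = -126 (p = 34 - 160 = -126)
p - a(f(5, 3)) = -126 - (13 + 12*3)/(3*(1 + 3)) = -126 - (13 + 36)/(3*4) = -126 - 49/(3*4) = -126 - 1*49/12 = -126 - 49/12 = -1561/12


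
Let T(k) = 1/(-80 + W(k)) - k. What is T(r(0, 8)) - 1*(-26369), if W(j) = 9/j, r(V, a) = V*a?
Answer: nan ≈ nan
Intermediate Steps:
T(k) = 1/(-80 + 9/k) - k
T(r(0, 8)) - 1*(-26369) = 8*(0*8)*(1 - 0*8)/(-9 + 80*(0*8)) - 1*(-26369) = 8*0*(1 - 10*0)/(-9 + 80*0) + 26369 = 8*0*(1 + 0)/(-9 + 0) + 26369 = 8*0*1/(-9) + 26369 = 8*0*(-⅑)*1 + 26369 = 0 + 26369 = 26369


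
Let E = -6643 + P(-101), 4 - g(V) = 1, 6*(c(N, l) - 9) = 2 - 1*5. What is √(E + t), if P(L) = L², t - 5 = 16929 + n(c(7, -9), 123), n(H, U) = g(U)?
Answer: √20495 ≈ 143.16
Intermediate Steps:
c(N, l) = 17/2 (c(N, l) = 9 + (2 - 1*5)/6 = 9 + (2 - 5)/6 = 9 + (⅙)*(-3) = 9 - ½ = 17/2)
g(V) = 3 (g(V) = 4 - 1*1 = 4 - 1 = 3)
n(H, U) = 3
t = 16937 (t = 5 + (16929 + 3) = 5 + 16932 = 16937)
E = 3558 (E = -6643 + (-101)² = -6643 + 10201 = 3558)
√(E + t) = √(3558 + 16937) = √20495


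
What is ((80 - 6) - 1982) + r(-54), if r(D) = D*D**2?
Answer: -159372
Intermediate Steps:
r(D) = D**3
((80 - 6) - 1982) + r(-54) = ((80 - 6) - 1982) + (-54)**3 = (74 - 1982) - 157464 = -1908 - 157464 = -159372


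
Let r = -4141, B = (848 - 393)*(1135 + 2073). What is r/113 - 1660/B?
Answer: -302227841/8246966 ≈ -36.647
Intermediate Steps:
B = 1459640 (B = 455*3208 = 1459640)
r/113 - 1660/B = -4141/113 - 1660/1459640 = -4141*1/113 - 1660*1/1459640 = -4141/113 - 83/72982 = -302227841/8246966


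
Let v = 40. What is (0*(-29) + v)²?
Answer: 1600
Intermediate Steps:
(0*(-29) + v)² = (0*(-29) + 40)² = (0 + 40)² = 40² = 1600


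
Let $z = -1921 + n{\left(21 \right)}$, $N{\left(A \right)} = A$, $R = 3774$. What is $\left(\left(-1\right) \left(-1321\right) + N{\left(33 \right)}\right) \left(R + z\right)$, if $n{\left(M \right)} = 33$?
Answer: $2553644$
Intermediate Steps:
$z = -1888$ ($z = -1921 + 33 = -1888$)
$\left(\left(-1\right) \left(-1321\right) + N{\left(33 \right)}\right) \left(R + z\right) = \left(\left(-1\right) \left(-1321\right) + 33\right) \left(3774 - 1888\right) = \left(1321 + 33\right) 1886 = 1354 \cdot 1886 = 2553644$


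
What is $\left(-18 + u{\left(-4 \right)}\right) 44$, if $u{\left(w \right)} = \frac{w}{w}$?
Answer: $-748$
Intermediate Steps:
$u{\left(w \right)} = 1$
$\left(-18 + u{\left(-4 \right)}\right) 44 = \left(-18 + 1\right) 44 = \left(-17\right) 44 = -748$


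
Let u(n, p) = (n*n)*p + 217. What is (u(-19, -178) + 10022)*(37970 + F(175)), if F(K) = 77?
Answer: -2055260893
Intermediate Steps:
u(n, p) = 217 + p*n**2 (u(n, p) = n**2*p + 217 = p*n**2 + 217 = 217 + p*n**2)
(u(-19, -178) + 10022)*(37970 + F(175)) = ((217 - 178*(-19)**2) + 10022)*(37970 + 77) = ((217 - 178*361) + 10022)*38047 = ((217 - 64258) + 10022)*38047 = (-64041 + 10022)*38047 = -54019*38047 = -2055260893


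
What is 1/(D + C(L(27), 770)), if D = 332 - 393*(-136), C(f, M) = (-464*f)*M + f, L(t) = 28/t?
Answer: -9/2850584 ≈ -3.1572e-6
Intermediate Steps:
C(f, M) = f - 464*M*f (C(f, M) = -464*M*f + f = f - 464*M*f)
D = 53780 (D = 332 + 53448 = 53780)
1/(D + C(L(27), 770)) = 1/(53780 + (28/27)*(1 - 464*770)) = 1/(53780 + (28*(1/27))*(1 - 357280)) = 1/(53780 + (28/27)*(-357279)) = 1/(53780 - 3334604/9) = 1/(-2850584/9) = -9/2850584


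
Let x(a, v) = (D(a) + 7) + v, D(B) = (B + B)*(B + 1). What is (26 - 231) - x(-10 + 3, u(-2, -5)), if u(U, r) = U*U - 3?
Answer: -297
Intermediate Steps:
u(U, r) = -3 + U**2 (u(U, r) = U**2 - 3 = -3 + U**2)
D(B) = 2*B*(1 + B) (D(B) = (2*B)*(1 + B) = 2*B*(1 + B))
x(a, v) = 7 + v + 2*a*(1 + a) (x(a, v) = (2*a*(1 + a) + 7) + v = (7 + 2*a*(1 + a)) + v = 7 + v + 2*a*(1 + a))
(26 - 231) - x(-10 + 3, u(-2, -5)) = (26 - 231) - (7 + (-3 + (-2)**2) + 2*(-10 + 3)*(1 + (-10 + 3))) = -205 - (7 + (-3 + 4) + 2*(-7)*(1 - 7)) = -205 - (7 + 1 + 2*(-7)*(-6)) = -205 - (7 + 1 + 84) = -205 - 1*92 = -205 - 92 = -297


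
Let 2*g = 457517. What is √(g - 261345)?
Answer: I*√130346/2 ≈ 180.52*I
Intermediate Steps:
g = 457517/2 (g = (½)*457517 = 457517/2 ≈ 2.2876e+5)
√(g - 261345) = √(457517/2 - 261345) = √(-65173/2) = I*√130346/2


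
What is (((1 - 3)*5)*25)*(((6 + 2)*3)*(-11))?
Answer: 66000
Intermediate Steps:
(((1 - 3)*5)*25)*(((6 + 2)*3)*(-11)) = (-2*5*25)*((8*3)*(-11)) = (-10*25)*(24*(-11)) = -250*(-264) = 66000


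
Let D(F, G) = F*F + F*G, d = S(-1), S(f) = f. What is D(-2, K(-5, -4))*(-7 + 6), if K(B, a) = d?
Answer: -6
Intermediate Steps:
d = -1
K(B, a) = -1
D(F, G) = F**2 + F*G
D(-2, K(-5, -4))*(-7 + 6) = (-2*(-2 - 1))*(-7 + 6) = -2*(-3)*(-1) = 6*(-1) = -6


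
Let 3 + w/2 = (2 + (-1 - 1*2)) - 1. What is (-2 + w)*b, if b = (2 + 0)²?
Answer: -48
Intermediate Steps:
b = 4 (b = 2² = 4)
w = -10 (w = -6 + 2*((2 + (-1 - 1*2)) - 1) = -6 + 2*((2 + (-1 - 2)) - 1) = -6 + 2*((2 - 3) - 1) = -6 + 2*(-1 - 1) = -6 + 2*(-2) = -6 - 4 = -10)
(-2 + w)*b = (-2 - 10)*4 = -12*4 = -48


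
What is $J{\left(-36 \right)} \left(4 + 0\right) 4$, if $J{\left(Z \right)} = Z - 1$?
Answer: $-592$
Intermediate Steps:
$J{\left(Z \right)} = -1 + Z$
$J{\left(-36 \right)} \left(4 + 0\right) 4 = \left(-1 - 36\right) \left(4 + 0\right) 4 = - 37 \cdot 4 \cdot 4 = \left(-37\right) 16 = -592$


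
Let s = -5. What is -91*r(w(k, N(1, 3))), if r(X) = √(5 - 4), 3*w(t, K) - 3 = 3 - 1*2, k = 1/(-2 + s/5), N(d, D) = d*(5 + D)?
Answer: -91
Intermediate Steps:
k = -⅓ (k = 1/(-2 - 5/5) = 1/(-2 - 5*⅕) = 1/(-2 - 1) = 1/(-3) = -⅓ ≈ -0.33333)
w(t, K) = 4/3 (w(t, K) = 1 + (3 - 1*2)/3 = 1 + (3 - 2)/3 = 1 + (⅓)*1 = 1 + ⅓ = 4/3)
r(X) = 1 (r(X) = √1 = 1)
-91*r(w(k, N(1, 3))) = -91*1 = -91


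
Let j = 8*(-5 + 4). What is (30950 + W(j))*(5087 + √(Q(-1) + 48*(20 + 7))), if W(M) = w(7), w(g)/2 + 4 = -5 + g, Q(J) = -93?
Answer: 157422302 + 30946*√1203 ≈ 1.5850e+8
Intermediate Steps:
j = -8 (j = 8*(-1) = -8)
w(g) = -18 + 2*g (w(g) = -8 + 2*(-5 + g) = -8 + (-10 + 2*g) = -18 + 2*g)
W(M) = -4 (W(M) = -18 + 2*7 = -18 + 14 = -4)
(30950 + W(j))*(5087 + √(Q(-1) + 48*(20 + 7))) = (30950 - 4)*(5087 + √(-93 + 48*(20 + 7))) = 30946*(5087 + √(-93 + 48*27)) = 30946*(5087 + √(-93 + 1296)) = 30946*(5087 + √1203) = 157422302 + 30946*√1203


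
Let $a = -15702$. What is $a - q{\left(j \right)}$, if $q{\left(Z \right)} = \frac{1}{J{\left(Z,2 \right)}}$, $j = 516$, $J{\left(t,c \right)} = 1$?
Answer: $-15703$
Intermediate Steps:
$q{\left(Z \right)} = 1$ ($q{\left(Z \right)} = 1^{-1} = 1$)
$a - q{\left(j \right)} = -15702 - 1 = -15703$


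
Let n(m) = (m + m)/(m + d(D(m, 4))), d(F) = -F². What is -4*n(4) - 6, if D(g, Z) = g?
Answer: -10/3 ≈ -3.3333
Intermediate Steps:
n(m) = 2*m/(m - m²) (n(m) = (m + m)/(m - m²) = (2*m)/(m - m²) = 2*m/(m - m²))
-4*n(4) - 6 = -(-8)/(-1 + 4) - 6 = -(-8)/3 - 6 = -4*(-⅔) - 6 = 8/3 - 6 = -10/3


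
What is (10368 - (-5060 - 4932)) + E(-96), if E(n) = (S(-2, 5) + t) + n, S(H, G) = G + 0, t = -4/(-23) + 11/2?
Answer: 932635/46 ≈ 20275.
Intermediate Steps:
t = 261/46 (t = -4*(-1/23) + 11*(½) = 4/23 + 11/2 = 261/46 ≈ 5.6739)
S(H, G) = G
E(n) = 491/46 + n (E(n) = (5 + 261/46) + n = 491/46 + n)
(10368 - (-5060 - 4932)) + E(-96) = (10368 - (-5060 - 4932)) + (491/46 - 96) = (10368 - 1*(-9992)) - 3925/46 = (10368 + 9992) - 3925/46 = 20360 - 3925/46 = 932635/46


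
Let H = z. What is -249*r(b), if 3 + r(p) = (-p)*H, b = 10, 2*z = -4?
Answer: -4233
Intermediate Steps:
z = -2 (z = (½)*(-4) = -2)
H = -2
r(p) = -3 + 2*p (r(p) = -3 - p*(-2) = -3 + 2*p)
-249*r(b) = -249*(-3 + 2*10) = -249*(-3 + 20) = -249*17 = -4233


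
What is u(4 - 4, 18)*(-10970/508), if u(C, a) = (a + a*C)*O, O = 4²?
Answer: -789840/127 ≈ -6219.2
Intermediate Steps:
O = 16
u(C, a) = 16*a + 16*C*a (u(C, a) = (a + a*C)*16 = (a + C*a)*16 = 16*a + 16*C*a)
u(4 - 4, 18)*(-10970/508) = (16*18*(1 + (4 - 4)))*(-10970/508) = (16*18*(1 + 0))*(-10970*1/508) = (16*18*1)*(-5485/254) = 288*(-5485/254) = -789840/127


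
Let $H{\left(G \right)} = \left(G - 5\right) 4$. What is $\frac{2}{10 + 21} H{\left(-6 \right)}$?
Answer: $- \frac{88}{31} \approx -2.8387$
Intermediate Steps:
$H{\left(G \right)} = -20 + 4 G$ ($H{\left(G \right)} = \left(-5 + G\right) 4 = -20 + 4 G$)
$\frac{2}{10 + 21} H{\left(-6 \right)} = \frac{2}{10 + 21} \left(-20 + 4 \left(-6\right)\right) = \frac{2}{31} \left(-20 - 24\right) = 2 \cdot \frac{1}{31} \left(-44\right) = \frac{2}{31} \left(-44\right) = - \frac{88}{31}$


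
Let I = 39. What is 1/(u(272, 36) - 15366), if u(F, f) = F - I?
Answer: -1/15133 ≈ -6.6081e-5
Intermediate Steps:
u(F, f) = -39 + F (u(F, f) = F - 1*39 = F - 39 = -39 + F)
1/(u(272, 36) - 15366) = 1/((-39 + 272) - 15366) = 1/(233 - 15366) = 1/(-15133) = -1/15133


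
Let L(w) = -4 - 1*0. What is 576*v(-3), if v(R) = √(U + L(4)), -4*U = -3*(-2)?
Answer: 288*I*√22 ≈ 1350.8*I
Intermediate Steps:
L(w) = -4 (L(w) = -4 + 0 = -4)
U = -3/2 (U = -(-3)*(-2)/4 = -¼*6 = -3/2 ≈ -1.5000)
v(R) = I*√22/2 (v(R) = √(-3/2 - 4) = √(-11/2) = I*√22/2)
576*v(-3) = 576*(I*√22/2) = 288*I*√22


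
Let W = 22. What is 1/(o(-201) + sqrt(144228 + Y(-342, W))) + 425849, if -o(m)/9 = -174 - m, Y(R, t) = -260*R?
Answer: 24713295098/58033 + 2*sqrt(58287)/174099 ≈ 4.2585e+5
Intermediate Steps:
o(m) = 1566 + 9*m (o(m) = -9*(-174 - m) = 1566 + 9*m)
1/(o(-201) + sqrt(144228 + Y(-342, W))) + 425849 = 1/((1566 + 9*(-201)) + sqrt(144228 - 260*(-342))) + 425849 = 1/((1566 - 1809) + sqrt(144228 + 88920)) + 425849 = 1/(-243 + sqrt(233148)) + 425849 = 1/(-243 + 2*sqrt(58287)) + 425849 = 425849 + 1/(-243 + 2*sqrt(58287))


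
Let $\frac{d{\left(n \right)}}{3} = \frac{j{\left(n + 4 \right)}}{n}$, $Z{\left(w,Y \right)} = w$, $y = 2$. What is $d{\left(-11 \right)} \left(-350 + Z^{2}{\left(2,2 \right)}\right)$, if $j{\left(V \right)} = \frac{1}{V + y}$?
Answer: $- \frac{1038}{55} \approx -18.873$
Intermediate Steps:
$j{\left(V \right)} = \frac{1}{2 + V}$ ($j{\left(V \right)} = \frac{1}{V + 2} = \frac{1}{2 + V}$)
$d{\left(n \right)} = \frac{3}{n \left(6 + n\right)}$ ($d{\left(n \right)} = 3 \frac{1}{\left(2 + \left(n + 4\right)\right) n} = 3 \frac{1}{\left(2 + \left(4 + n\right)\right) n} = 3 \frac{1}{\left(6 + n\right) n} = 3 \frac{1}{n \left(6 + n\right)} = \frac{3}{n \left(6 + n\right)}$)
$d{\left(-11 \right)} \left(-350 + Z^{2}{\left(2,2 \right)}\right) = \frac{3}{\left(-11\right) \left(6 - 11\right)} \left(-350 + 2^{2}\right) = 3 \left(- \frac{1}{11}\right) \frac{1}{-5} \left(-350 + 4\right) = 3 \left(- \frac{1}{11}\right) \left(- \frac{1}{5}\right) \left(-346\right) = \frac{3}{55} \left(-346\right) = - \frac{1038}{55}$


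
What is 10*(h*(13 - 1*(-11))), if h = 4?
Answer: 960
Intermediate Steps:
10*(h*(13 - 1*(-11))) = 10*(4*(13 - 1*(-11))) = 10*(4*(13 + 11)) = 10*(4*24) = 10*96 = 960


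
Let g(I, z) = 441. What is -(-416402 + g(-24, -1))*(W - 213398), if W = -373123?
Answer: -243969861681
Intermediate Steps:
-(-416402 + g(-24, -1))*(W - 213398) = -(-416402 + 441)*(-373123 - 213398) = -(-415961)*(-586521) = -1*243969861681 = -243969861681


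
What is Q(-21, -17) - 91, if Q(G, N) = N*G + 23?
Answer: 289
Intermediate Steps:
Q(G, N) = 23 + G*N (Q(G, N) = G*N + 23 = 23 + G*N)
Q(-21, -17) - 91 = (23 - 21*(-17)) - 91 = (23 + 357) - 91 = 380 - 91 = 289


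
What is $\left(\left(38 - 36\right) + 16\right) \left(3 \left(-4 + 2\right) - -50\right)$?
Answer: $792$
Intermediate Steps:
$\left(\left(38 - 36\right) + 16\right) \left(3 \left(-4 + 2\right) - -50\right) = \left(2 + 16\right) \left(3 \left(-2\right) + 50\right) = 18 \left(-6 + 50\right) = 18 \cdot 44 = 792$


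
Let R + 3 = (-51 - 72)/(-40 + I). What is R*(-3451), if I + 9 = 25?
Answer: -58667/8 ≈ -7333.4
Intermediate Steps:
I = 16 (I = -9 + 25 = 16)
R = 17/8 (R = -3 + (-51 - 72)/(-40 + 16) = -3 - 123/(-24) = -3 - 123*(-1/24) = -3 + 41/8 = 17/8 ≈ 2.1250)
R*(-3451) = (17/8)*(-3451) = -58667/8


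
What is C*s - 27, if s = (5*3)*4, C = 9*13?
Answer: 6993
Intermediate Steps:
C = 117
s = 60 (s = 15*4 = 60)
C*s - 27 = 117*60 - 27 = 7020 - 27 = 6993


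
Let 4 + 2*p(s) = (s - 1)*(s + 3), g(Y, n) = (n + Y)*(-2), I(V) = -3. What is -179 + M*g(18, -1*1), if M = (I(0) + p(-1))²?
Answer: -1845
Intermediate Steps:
g(Y, n) = -2*Y - 2*n (g(Y, n) = (Y + n)*(-2) = -2*Y - 2*n)
p(s) = -2 + (-1 + s)*(3 + s)/2 (p(s) = -2 + ((s - 1)*(s + 3))/2 = -2 + ((-1 + s)*(3 + s))/2 = -2 + (-1 + s)*(3 + s)/2)
M = 49 (M = (-3 + (-7/2 - 1 + (½)*(-1)²))² = (-3 + (-7/2 - 1 + (½)*1))² = (-3 + (-7/2 - 1 + ½))² = (-3 - 4)² = (-7)² = 49)
-179 + M*g(18, -1*1) = -179 + 49*(-2*18 - (-2)) = -179 + 49*(-36 - 2*(-1)) = -179 + 49*(-36 + 2) = -179 + 49*(-34) = -179 - 1666 = -1845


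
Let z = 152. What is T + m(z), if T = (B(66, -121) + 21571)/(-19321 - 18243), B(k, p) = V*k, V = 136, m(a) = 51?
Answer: 1885217/37564 ≈ 50.187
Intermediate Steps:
B(k, p) = 136*k
T = -30547/37564 (T = (136*66 + 21571)/(-19321 - 18243) = (8976 + 21571)/(-37564) = 30547*(-1/37564) = -30547/37564 ≈ -0.81320)
T + m(z) = -30547/37564 + 51 = 1885217/37564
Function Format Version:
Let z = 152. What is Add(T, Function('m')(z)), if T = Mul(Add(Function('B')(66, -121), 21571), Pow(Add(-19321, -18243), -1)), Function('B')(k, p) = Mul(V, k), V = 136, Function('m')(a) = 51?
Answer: Rational(1885217, 37564) ≈ 50.187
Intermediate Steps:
Function('B')(k, p) = Mul(136, k)
T = Rational(-30547, 37564) (T = Mul(Add(Mul(136, 66), 21571), Pow(Add(-19321, -18243), -1)) = Mul(Add(8976, 21571), Pow(-37564, -1)) = Mul(30547, Rational(-1, 37564)) = Rational(-30547, 37564) ≈ -0.81320)
Add(T, Function('m')(z)) = Add(Rational(-30547, 37564), 51) = Rational(1885217, 37564)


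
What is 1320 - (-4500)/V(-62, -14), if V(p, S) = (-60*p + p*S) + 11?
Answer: 675020/511 ≈ 1321.0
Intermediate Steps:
V(p, S) = 11 - 60*p + S*p (V(p, S) = (-60*p + S*p) + 11 = 11 - 60*p + S*p)
1320 - (-4500)/V(-62, -14) = 1320 - (-4500)/(11 - 60*(-62) - 14*(-62)) = 1320 - (-4500)/(11 + 3720 + 868) = 1320 - (-4500)/4599 = 1320 - 1*(-500/511) = 1320 + 500/511 = 675020/511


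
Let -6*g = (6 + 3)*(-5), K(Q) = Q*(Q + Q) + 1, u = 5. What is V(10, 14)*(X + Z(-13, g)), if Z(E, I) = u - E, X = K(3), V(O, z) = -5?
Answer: -185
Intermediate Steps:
K(Q) = 1 + 2*Q² (K(Q) = Q*(2*Q) + 1 = 2*Q² + 1 = 1 + 2*Q²)
g = 15/2 (g = -(6 + 3)*(-5)/6 = -3*(-5)/2 = -⅙*(-45) = 15/2 ≈ 7.5000)
X = 19 (X = 1 + 2*3² = 1 + 2*9 = 1 + 18 = 19)
Z(E, I) = 5 - E
V(10, 14)*(X + Z(-13, g)) = -5*(19 + (5 - 1*(-13))) = -5*(19 + (5 + 13)) = -5*(19 + 18) = -5*37 = -185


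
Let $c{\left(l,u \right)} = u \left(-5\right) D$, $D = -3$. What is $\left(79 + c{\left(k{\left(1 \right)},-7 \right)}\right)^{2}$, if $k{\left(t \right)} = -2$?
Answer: $676$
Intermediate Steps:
$c{\left(l,u \right)} = 15 u$ ($c{\left(l,u \right)} = u \left(-5\right) \left(-3\right) = - 5 u \left(-3\right) = 15 u$)
$\left(79 + c{\left(k{\left(1 \right)},-7 \right)}\right)^{2} = \left(79 + 15 \left(-7\right)\right)^{2} = \left(79 - 105\right)^{2} = \left(-26\right)^{2} = 676$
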